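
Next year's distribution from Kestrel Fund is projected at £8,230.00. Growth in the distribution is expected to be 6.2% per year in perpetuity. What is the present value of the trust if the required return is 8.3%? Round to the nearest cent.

£391904.76

Growing perpetuity: P = D₁ / (r − g) = £8,230.0000 / (0.083 − 0.062) = £391,904.76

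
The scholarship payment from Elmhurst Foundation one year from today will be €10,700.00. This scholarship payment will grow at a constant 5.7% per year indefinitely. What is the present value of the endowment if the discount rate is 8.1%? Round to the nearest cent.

€445833.33

Growing perpetuity: P = D₁ / (r − g) = €10,700.0000 / (0.081 − 0.057) = €445,833.33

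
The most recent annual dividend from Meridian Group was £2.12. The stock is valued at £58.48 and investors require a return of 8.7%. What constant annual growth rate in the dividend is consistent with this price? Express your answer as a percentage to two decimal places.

4.90%

P = D₀(1+g)/(r−g) ⇒ P(r−g) = D₀(1+g) ⇒ g(P+D₀) = P·r − D₀
g = (P·r − D₀)/(P + D₀) = (£58.48×0.087 − £2.12) / (£58.48 + £2.12) = 0.048973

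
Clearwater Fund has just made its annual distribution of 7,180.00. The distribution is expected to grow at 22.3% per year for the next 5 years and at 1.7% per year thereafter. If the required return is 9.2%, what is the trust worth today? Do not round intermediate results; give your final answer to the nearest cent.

222636.61

D_1 = 8781.14000
D_2 = 10739.33422
D_3 = 13134.20575
D_4 = 16063.13363
D_5 = 19645.21243
Terminal value at year 5: TV = D_5×(1+g_2)/(r−g_2) = 19979.18105/0.075 = 266389.08060
P_0 = D_1/(1+r)^1 + D_2/(1+r)^2 + D_3/(1+r)^3 + D_4/(1+r)^4 + D_5/(1+r)^5 + TV/(1+r)^5
    = 8041.33700 + 9006.00288 + 10086.39334 + 11296.39107 + 12651.54421 + 171554.93954 = 222636.60804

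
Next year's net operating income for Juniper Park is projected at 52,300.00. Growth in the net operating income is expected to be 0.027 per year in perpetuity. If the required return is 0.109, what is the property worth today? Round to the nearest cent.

637804.88

Growing perpetuity: P = D₁ / (r − g) = 52,300.0000 / (0.109 − 0.027) = 637,804.88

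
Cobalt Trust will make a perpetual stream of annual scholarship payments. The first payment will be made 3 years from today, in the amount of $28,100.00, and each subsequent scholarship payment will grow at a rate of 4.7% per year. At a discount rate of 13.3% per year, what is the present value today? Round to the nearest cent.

Value at end of year 2: C₁ / (r − g) = $28,100.00 / (0.133 − 0.047) = $326,744.1860
Discount to today: PV = $326,744.1860 / (1 + 0.133)^2 = $326,744.1860 / 1.283689 = $254,535.32

$254535.32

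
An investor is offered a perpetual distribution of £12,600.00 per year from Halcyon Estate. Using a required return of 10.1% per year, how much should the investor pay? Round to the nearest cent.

Level perpetuity: PV = C / r = £12,600.00 / 0.101 = £124,752.48

£124752.48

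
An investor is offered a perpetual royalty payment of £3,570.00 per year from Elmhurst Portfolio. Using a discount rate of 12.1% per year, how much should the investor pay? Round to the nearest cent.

Level perpetuity: PV = C / r = £3,570.00 / 0.121 = £29,504.13

£29504.13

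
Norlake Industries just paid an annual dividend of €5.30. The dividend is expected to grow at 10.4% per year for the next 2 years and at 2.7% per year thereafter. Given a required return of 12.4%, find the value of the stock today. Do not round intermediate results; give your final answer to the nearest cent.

D_1 = 5.85120
D_2 = 6.45972
Terminal value at year 2: TV = D_2×(1+g_2)/(r−g_2) = 6.63414/0.097 = 68.39317
P_0 = D_1/(1+r)^1 + D_2/(1+r)^2 + TV/(1+r)^2
    = 5.20569 + 5.11307 + 54.13524 = 64.45400

€64.45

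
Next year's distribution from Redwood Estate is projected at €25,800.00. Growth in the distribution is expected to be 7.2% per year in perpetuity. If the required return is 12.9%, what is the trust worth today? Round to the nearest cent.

€452631.58

Growing perpetuity: P = D₁ / (r − g) = €25,800.0000 / (0.129 − 0.072) = €452,631.58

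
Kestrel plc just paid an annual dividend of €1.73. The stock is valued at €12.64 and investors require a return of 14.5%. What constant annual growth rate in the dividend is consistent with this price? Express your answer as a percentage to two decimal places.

0.72%

P = D₀(1+g)/(r−g) ⇒ P(r−g) = D₀(1+g) ⇒ g(P+D₀) = P·r − D₀
g = (P·r − D₀)/(P + D₀) = (€12.64×0.145 − €1.73) / (€12.64 + €1.73) = 0.007154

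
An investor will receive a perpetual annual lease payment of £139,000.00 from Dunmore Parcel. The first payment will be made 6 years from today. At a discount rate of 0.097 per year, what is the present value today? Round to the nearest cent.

Value at end of year 5: C / r = £139,000.00 / 0.097 = £1,432,989.6907
Discount to today: PV = £1,432,989.6907 / (1 + 0.097)^5 = £1,432,989.6907 / 1.588668 = £902,007.04

£902007.04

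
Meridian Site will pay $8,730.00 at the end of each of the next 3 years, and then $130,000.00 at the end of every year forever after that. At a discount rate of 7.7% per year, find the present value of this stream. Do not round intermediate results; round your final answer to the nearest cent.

$1374087.62

PV of 3-year annuity: $8,730.00 × [1 − (1+0.077)^−3] / 0.077 = 22620.40141
Perpetuity value at year 3: $130,000.00 / 0.077 = 1688311.68831
PV of perpetuity: 1688311.68831 / (1+0.077)^3 = 1351467.22293
Total PV = 22620.40141 + 1351467.22293 = 1374087.62434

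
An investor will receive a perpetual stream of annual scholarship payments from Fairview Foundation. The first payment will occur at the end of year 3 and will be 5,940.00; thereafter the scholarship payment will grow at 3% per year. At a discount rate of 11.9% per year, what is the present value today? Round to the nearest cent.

53301.11

Value at end of year 2: C₁ / (r − g) = 5,940.00 / (0.119 − 0.03) = 66,741.5730
Discount to today: PV = 66,741.5730 / (1 + 0.119)^2 = 66,741.5730 / 1.252161 = 53,301.11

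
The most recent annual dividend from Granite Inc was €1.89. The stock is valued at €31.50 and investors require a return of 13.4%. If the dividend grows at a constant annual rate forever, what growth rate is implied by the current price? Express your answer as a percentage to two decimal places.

P = D₀(1+g)/(r−g) ⇒ P(r−g) = D₀(1+g) ⇒ g(P+D₀) = P·r − D₀
g = (P·r − D₀)/(P + D₀) = (€31.50×0.134 − €1.89) / (€31.50 + €1.89) = 0.069811

6.98%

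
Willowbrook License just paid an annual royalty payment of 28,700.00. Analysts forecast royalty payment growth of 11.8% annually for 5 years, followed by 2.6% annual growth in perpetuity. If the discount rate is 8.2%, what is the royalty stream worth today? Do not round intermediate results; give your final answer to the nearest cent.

D_1 = 32086.60000
D_2 = 35872.81880
D_3 = 40105.81142
D_4 = 44838.29717
D_5 = 50129.21623
Terminal value at year 5: TV = D_5×(1+g_2)/(r−g_2) = 51432.57585/0.056 = 918438.85452
P_0 = D_1/(1+r)^1 + D_2/(1+r)^2 + D_3/(1+r)^3 + D_4/(1+r)^4 + D_5/(1+r)^5 + TV/(1+r)^5
    = 29654.89834 + 30641.56778 + 31661.06542 + 32714.48349 + 33802.95059 + 619318.34478 = 777793.31040

777793.31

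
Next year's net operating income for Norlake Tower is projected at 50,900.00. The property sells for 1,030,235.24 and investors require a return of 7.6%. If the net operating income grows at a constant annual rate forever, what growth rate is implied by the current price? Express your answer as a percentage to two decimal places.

2.66%

P = D₁/(r−g) ⇒ g = r − D₁/P = 0.076 − 50,900.00/1,030,235.24 = 0.026594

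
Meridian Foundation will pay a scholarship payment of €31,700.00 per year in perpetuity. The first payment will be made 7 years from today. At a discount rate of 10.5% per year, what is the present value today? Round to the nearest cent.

Value at end of year 6: C / r = €31,700.00 / 0.105 = €301,904.7619
Discount to today: PV = €301,904.7619 / (1 + 0.105)^6 = €301,904.7619 / 1.820429 = €165,842.68

€165842.68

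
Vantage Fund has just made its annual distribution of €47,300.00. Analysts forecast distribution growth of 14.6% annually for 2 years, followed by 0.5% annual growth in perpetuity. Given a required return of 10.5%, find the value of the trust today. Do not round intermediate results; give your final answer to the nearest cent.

€611225.58

D_1 = 54205.80000
D_2 = 62119.84680
Terminal value at year 2: TV = D_2×(1+g_2)/(r−g_2) = 62430.44603/0.1 = 624304.46034
P_0 = D_1/(1+r)^1 + D_2/(1+r)^2 + TV/(1+r)^2
    = 49055.02262 + 50875.16374 + 511295.39554 = 611225.58190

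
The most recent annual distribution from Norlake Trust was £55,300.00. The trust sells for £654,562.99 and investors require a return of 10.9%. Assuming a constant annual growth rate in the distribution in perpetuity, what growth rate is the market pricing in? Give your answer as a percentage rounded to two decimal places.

2.26%

P = D₀(1+g)/(r−g) ⇒ P(r−g) = D₀(1+g) ⇒ g(P+D₀) = P·r − D₀
g = (P·r − D₀)/(P + D₀) = (£654,562.99×0.109 − £55,300.00) / (£654,562.99 + £55,300.00) = 0.022606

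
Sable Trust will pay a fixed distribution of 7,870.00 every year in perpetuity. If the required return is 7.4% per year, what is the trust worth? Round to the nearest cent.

Level perpetuity: PV = C / r = 7,870.00 / 0.074 = 106,351.35

106351.35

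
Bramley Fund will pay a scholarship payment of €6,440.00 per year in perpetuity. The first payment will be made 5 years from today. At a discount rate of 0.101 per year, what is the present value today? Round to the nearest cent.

€43392.55

Value at end of year 4: C / r = €6,440.00 / 0.101 = €63,762.3762
Discount to today: PV = €63,762.3762 / (1 + 0.101)^4 = €63,762.3762 / 1.469431 = €43,392.55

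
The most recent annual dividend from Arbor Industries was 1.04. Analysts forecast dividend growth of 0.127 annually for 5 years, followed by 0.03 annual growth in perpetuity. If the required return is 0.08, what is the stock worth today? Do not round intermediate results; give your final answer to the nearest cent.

32.43

D_1 = 1.17208
D_2 = 1.32093
D_3 = 1.48869
D_4 = 1.67776
D_5 = 1.89083
Terminal value at year 5: TV = D_5×(1+g_2)/(r−g_2) = 1.94756/0.05 = 38.95114
P_0 = D_1/(1+r)^1 + D_2/(1+r)^2 + D_3/(1+r)^3 + D_4/(1+r)^4 + D_5/(1+r)^5 + TV/(1+r)^5
    = 1.08526 + 1.13249 + 1.18177 + 1.23320 + 1.28687 + 26.50949 = 32.42908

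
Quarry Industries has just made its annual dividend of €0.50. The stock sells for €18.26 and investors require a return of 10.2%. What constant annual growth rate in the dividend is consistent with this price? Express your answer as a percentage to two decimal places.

7.26%

P = D₀(1+g)/(r−g) ⇒ P(r−g) = D₀(1+g) ⇒ g(P+D₀) = P·r − D₀
g = (P·r − D₀)/(P + D₀) = (€18.26×0.102 − €0.50) / (€18.26 + €0.50) = 0.072629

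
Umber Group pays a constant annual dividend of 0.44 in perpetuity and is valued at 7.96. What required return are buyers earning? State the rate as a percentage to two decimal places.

5.53%

P = C/r ⇒ r = C/P = 0.44/7.96 = 0.055276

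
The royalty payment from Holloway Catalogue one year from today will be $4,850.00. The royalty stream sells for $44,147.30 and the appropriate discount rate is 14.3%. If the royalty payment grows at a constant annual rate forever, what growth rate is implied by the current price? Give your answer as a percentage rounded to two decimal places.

3.31%

P = D₁/(r−g) ⇒ g = r − D₁/P = 0.143 − $4,850.00/$44,147.30 = 0.033141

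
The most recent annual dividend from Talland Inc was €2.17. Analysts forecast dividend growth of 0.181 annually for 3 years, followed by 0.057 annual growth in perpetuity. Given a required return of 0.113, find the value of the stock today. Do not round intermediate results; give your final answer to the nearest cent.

D_1 = 2.56277
D_2 = 3.02663
D_3 = 3.57445
Terminal value at year 3: TV = D_3×(1+g_2)/(r−g_2) = 3.77820/0.056 = 67.46777
P_0 = D_1/(1+r)^1 + D_2/(1+r)^2 + D_3/(1+r)^3 + TV/(1+r)^3
    = 2.30258 + 2.44326 + 2.59253 + 48.93402 = 56.27239

€56.27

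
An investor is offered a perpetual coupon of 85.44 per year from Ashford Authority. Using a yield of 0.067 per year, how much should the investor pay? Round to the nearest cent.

Level perpetuity: PV = C / r = 85.44 / 0.067 = 1,275.22

1275.22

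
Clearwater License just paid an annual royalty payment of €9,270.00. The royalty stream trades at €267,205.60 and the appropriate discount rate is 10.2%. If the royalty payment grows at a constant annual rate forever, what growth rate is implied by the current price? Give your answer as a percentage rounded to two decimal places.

P = D₀(1+g)/(r−g) ⇒ P(r−g) = D₀(1+g) ⇒ g(P+D₀) = P·r − D₀
g = (P·r − D₀)/(P + D₀) = (€267,205.60×0.102 − €9,270.00) / (€267,205.60 + €9,270.00) = 0.065051

6.51%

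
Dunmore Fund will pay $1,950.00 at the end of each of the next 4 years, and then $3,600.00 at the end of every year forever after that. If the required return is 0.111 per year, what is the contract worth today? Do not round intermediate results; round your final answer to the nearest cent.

PV of 4-year annuity: $1,950.00 × [1 − (1+0.111)^−4] / 0.111 = 6036.87490
Perpetuity value at year 4: $3,600.00 / 0.111 = 32432.43243
PV of perpetuity: 32432.43243 / (1+0.111)^4 = 21287.43261
Total PV = 6036.87490 + 21287.43261 = 27324.30752

$27324.31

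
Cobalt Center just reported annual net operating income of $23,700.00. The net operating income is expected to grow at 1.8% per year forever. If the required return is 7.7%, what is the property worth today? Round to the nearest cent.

D₁ = D₀ × (1 + g) = $23,700.00 × 1.018 = $24,126.6000
Growing perpetuity: P = D₁ / (r − g) = $24,126.6000 / (0.077 − 0.018) = $408,925.42

$408925.42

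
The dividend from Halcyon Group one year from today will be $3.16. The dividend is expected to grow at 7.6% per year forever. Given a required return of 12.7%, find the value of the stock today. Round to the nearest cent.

$61.96

Growing perpetuity: P = D₁ / (r − g) = $3.1600 / (0.127 − 0.076) = $61.96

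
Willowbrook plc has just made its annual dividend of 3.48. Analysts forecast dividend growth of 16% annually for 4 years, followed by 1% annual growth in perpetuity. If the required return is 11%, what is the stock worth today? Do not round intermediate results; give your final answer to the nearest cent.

57.48

D_1 = 4.03680
D_2 = 4.68269
D_3 = 5.43192
D_4 = 6.30102
Terminal value at year 4: TV = D_4×(1+g_2)/(r−g_2) = 6.36404/0.1 = 63.64035
P_0 = D_1/(1+r)^1 + D_2/(1+r)^2 + D_3/(1+r)^3 + D_4/(1+r)^4 + TV/(1+r)^4
    = 3.63676 + 3.80057 + 3.97177 + 4.15068 + 41.92187 = 57.48165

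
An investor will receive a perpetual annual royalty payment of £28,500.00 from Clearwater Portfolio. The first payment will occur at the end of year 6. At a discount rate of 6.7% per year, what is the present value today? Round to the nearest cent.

Value at end of year 5: C / r = £28,500.00 / 0.067 = £425,373.1343
Discount to today: PV = £425,373.1343 / (1 + 0.067)^5 = £425,373.1343 / 1.383000 = £307,572.82

£307572.82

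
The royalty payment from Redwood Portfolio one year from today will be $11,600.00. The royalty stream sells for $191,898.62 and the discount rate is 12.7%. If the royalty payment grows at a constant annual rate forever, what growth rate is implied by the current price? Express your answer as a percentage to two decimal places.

P = D₁/(r−g) ⇒ g = r − D₁/P = 0.127 − $11,600.00/$191,898.62 = 0.066551

6.66%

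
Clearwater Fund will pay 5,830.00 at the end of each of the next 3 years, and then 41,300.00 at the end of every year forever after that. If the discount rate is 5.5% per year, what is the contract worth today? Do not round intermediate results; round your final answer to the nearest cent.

655213.39

PV of 3-year annuity: 5,830.00 × [1 − (1+0.055)^−3] / 0.055 = 15728.95160
Perpetuity value at year 3: 41,300.00 / 0.055 = 750909.09091
PV of perpetuity: 750909.09091 / (1+0.055)^3 = 639484.44238
Total PV = 15728.95160 + 639484.44238 = 655213.39397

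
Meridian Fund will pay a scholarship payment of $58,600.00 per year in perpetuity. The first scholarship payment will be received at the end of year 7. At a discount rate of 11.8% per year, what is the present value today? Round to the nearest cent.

Value at end of year 6: C / r = $58,600.00 / 0.118 = $496,610.1695
Discount to today: PV = $496,610.1695 / (1 + 0.118)^6 = $496,610.1695 / 1.952769 = $254,310.79

$254310.79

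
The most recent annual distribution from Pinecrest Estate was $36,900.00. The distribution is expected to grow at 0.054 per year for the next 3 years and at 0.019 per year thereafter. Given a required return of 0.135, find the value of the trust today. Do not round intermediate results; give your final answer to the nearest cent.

$355221.31

D_1 = 38892.60000
D_2 = 40992.80040
D_3 = 43206.41162
Terminal value at year 3: TV = D_3×(1+g_2)/(r−g_2) = 44027.33344/0.116 = 379545.97795
P_0 = D_1/(1+r)^1 + D_2/(1+r)^2 + D_3/(1+r)^3 + TV/(1+r)^3
    = 34266.60793 + 31821.14957 + 29550.21290 + 259583.33574 = 355221.30614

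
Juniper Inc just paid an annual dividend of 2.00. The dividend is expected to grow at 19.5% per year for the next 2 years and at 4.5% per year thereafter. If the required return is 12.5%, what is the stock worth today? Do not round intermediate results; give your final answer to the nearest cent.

33.86

D_1 = 2.39000
D_2 = 2.85605
Terminal value at year 2: TV = D_2×(1+g_2)/(r−g_2) = 2.98457/0.08 = 37.30715
P_0 = D_1/(1+r)^1 + D_2/(1+r)^2 + TV/(1+r)^2
    = 2.12444 + 2.25663 + 29.47726 = 33.85833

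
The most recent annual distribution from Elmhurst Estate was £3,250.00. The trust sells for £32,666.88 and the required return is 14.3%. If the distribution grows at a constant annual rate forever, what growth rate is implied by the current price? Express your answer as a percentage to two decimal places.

P = D₀(1+g)/(r−g) ⇒ P(r−g) = D₀(1+g) ⇒ g(P+D₀) = P·r − D₀
g = (P·r − D₀)/(P + D₀) = (£32,666.88×0.143 − £3,250.00) / (£32,666.88 + £3,250.00) = 0.039574

3.96%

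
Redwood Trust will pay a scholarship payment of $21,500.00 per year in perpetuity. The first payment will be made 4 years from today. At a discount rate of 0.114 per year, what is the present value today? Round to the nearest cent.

$136420.00

Value at end of year 3: C / r = $21,500.00 / 0.114 = $188,596.4912
Discount to today: PV = $188,596.4912 / (1 + 0.114)^3 = $188,596.4912 / 1.382470 = $136,420.00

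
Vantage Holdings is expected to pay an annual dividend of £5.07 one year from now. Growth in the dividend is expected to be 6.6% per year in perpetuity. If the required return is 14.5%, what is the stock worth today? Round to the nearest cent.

Growing perpetuity: P = D₁ / (r − g) = £5.0700 / (0.145 − 0.066) = £64.18

£64.18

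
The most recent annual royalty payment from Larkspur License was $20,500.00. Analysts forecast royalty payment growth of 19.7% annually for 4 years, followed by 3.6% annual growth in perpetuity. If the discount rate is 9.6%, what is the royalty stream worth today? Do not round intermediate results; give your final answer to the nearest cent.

$606326.81

D_1 = 24538.50000
D_2 = 29372.58450
D_3 = 35158.98365
D_4 = 42085.30342
Terminal value at year 4: TV = D_4×(1+g_2)/(r−g_2) = 43600.37435/0.06 = 726672.90580
P_0 = D_1/(1+r)^1 + D_2/(1+r)^2 + D_3/(1+r)^3 + D_4/(1+r)^4 + TV/(1+r)^4
    = 22389.14234 + 24452.37534 + 26705.74205 + 29166.76390 + 503612.78998 = 606326.81360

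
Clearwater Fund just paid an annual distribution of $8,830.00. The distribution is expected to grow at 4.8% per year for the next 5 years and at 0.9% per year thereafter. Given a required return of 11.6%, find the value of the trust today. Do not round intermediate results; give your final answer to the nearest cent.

D_1 = 9253.84000
D_2 = 9698.02432
D_3 = 10163.52949
D_4 = 10651.37890
D_5 = 11162.64509
Terminal value at year 5: TV = D_5×(1+g_2)/(r−g_2) = 11263.10890/0.107 = 105262.69996
P_0 = D_1/(1+r)^1 + D_2/(1+r)^2 + D_3/(1+r)^3 + D_4/(1+r)^4 + D_5/(1+r)^5 + TV/(1+r)^5
    = 8291.97133 + 7786.72576 + 7312.26577 + 6866.71552 + 6448.31350 + 60806.99369 = 97512.98558

$97512.99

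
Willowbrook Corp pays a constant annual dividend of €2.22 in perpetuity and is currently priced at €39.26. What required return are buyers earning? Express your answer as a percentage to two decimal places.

5.65%

P = C/r ⇒ r = C/P = €2.22/€39.26 = 0.056546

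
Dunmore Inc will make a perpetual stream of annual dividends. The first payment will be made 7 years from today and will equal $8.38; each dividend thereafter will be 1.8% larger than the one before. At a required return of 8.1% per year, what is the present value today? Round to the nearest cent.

$83.36

Value at end of year 6: C₁ / (r − g) = $8.38 / (0.081 − 0.018) = $133.0159
Discount to today: PV = $133.0159 / (1 + 0.081)^6 = $133.0159 / 1.595711 = $83.36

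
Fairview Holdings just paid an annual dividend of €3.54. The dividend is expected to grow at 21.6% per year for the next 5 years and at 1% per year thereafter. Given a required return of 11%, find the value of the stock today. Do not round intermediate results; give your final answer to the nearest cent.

€79.88

D_1 = 4.30464
D_2 = 5.23444
D_3 = 6.36508
D_4 = 7.73994
D_5 = 9.41177
Terminal value at year 5: TV = D_5×(1+g_2)/(r−g_2) = 9.50588/0.1 = 95.05884
P_0 = D_1/(1+r)^1 + D_2/(1+r)^2 + D_3/(1+r)^3 + D_4/(1+r)^4 + D_5/(1+r)^5 + TV/(1+r)^5
    = 3.87805 + 4.24839 + 4.65409 + 5.09854 + 5.58543 + 56.41279 = 79.87730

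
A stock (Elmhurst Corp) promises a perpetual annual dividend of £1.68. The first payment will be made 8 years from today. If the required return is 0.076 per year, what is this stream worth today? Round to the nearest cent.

Value at end of year 7: C / r = £1.68 / 0.076 = £22.1053
Discount to today: PV = £22.1053 / (1 + 0.076)^7 = £22.1053 / 1.669882 = £13.24

£13.24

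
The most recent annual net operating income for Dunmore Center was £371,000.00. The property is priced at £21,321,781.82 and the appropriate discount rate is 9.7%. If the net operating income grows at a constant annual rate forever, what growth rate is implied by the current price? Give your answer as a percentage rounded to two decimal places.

P = D₀(1+g)/(r−g) ⇒ P(r−g) = D₀(1+g) ⇒ g(P+D₀) = P·r − D₀
g = (P·r − D₀)/(P + D₀) = (£21,321,781.82×0.097 − £371,000.00) / (£21,321,781.82 + £371,000.00) = 0.078239

7.82%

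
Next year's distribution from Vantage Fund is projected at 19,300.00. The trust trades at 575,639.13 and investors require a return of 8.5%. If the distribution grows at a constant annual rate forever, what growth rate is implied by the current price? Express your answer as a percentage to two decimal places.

P = D₁/(r−g) ⇒ g = r − D₁/P = 0.085 − 19,300.00/575,639.13 = 0.051472

5.15%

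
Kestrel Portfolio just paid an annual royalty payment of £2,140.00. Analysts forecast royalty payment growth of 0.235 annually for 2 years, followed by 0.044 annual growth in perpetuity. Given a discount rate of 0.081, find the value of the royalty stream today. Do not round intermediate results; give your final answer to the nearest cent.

£84050.52

D_1 = 2642.90000
D_2 = 3263.98150
Terminal value at year 2: TV = D_2×(1+g_2)/(r−g_2) = 3407.59669/0.037 = 92097.20773
P_0 = D_1/(1+r)^1 + D_2/(1+r)^2 + TV/(1+r)^2
    = 2444.86586 + 2793.16313 + 78812.49479 = 84050.52379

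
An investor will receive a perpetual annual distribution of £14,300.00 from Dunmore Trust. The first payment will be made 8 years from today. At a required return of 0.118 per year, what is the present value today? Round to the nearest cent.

£55508.74

Value at end of year 7: C / r = £14,300.00 / 0.118 = £121,186.4407
Discount to today: PV = £121,186.4407 / (1 + 0.118)^7 = £121,186.4407 / 2.183195 = £55,508.74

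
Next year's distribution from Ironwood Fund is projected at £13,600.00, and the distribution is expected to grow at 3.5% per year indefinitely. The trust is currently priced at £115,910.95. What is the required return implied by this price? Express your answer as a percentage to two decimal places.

P = D₁/(r − g) ⇒ r = D₁/P + g = £13,600.0000/£115,910.95 + 0.035 = 0.117331 + 0.035 = 0.152331

15.23%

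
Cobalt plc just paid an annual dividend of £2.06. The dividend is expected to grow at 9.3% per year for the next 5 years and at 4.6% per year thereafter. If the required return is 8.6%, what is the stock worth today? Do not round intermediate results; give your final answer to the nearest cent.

£66.13

D_1 = 2.25158
D_2 = 2.46098
D_3 = 2.68985
D_4 = 2.94000
D_5 = 3.21342
Terminal value at year 5: TV = D_5×(1+g_2)/(r−g_2) = 3.36124/0.04 = 84.03104
P_0 = D_1/(1+r)^1 + D_2/(1+r)^2 + D_3/(1+r)^3 + D_4/(1+r)^4 + D_5/(1+r)^5 + TV/(1+r)^5
    = 2.07328 + 2.08664 + 2.10009 + 2.11363 + 2.12725 + 55.62764 = 66.12853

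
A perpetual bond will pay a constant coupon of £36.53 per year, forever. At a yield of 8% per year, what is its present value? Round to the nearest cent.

Level perpetuity: PV = C / r = £36.53 / 0.08 = £456.63

£456.63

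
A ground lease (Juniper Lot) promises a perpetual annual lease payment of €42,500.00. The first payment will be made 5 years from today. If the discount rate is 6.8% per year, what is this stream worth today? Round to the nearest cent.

€480391.16

Value at end of year 4: C / r = €42,500.00 / 0.068 = €625,000.0000
Discount to today: PV = €625,000.0000 / (1 + 0.068)^4 = €625,000.0000 / 1.301023 = €480,391.16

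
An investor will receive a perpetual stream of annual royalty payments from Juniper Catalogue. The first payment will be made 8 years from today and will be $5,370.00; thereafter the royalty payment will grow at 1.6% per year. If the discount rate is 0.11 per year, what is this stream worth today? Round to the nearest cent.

$27516.02

Value at end of year 7: C₁ / (r − g) = $5,370.00 / (0.11 − 0.016) = $57,127.6596
Discount to today: PV = $57,127.6596 / (1 + 0.11)^7 = $57,127.6596 / 2.076160 = $27,516.02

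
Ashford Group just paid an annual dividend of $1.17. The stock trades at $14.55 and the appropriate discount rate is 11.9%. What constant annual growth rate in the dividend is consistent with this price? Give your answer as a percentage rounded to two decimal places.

P = D₀(1+g)/(r−g) ⇒ P(r−g) = D₀(1+g) ⇒ g(P+D₀) = P·r − D₀
g = (P·r − D₀)/(P + D₀) = ($14.55×0.119 − $1.17) / ($14.55 + $1.17) = 0.035716

3.57%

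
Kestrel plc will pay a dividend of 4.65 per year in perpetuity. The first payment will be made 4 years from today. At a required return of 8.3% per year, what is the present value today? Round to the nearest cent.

Value at end of year 3: C / r = 4.65 / 0.083 = 56.0241
Discount to today: PV = 56.0241 / (1 + 0.083)^3 = 56.0241 / 1.270239 = 44.11

44.11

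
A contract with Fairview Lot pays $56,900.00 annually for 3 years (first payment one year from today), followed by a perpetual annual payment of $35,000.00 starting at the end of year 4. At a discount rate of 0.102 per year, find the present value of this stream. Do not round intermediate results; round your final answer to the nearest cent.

$397408.12

PV of 3-year annuity: $56,900.00 × [1 − (1+0.102)^−3] / 0.102 = 141005.12995
Perpetuity value at year 3: $35,000.00 / 0.102 = 343137.25490
PV of perpetuity: 343137.25490 / (1+0.102)^3 = 256402.99219
Total PV = 141005.12995 + 256402.99219 = 397408.12214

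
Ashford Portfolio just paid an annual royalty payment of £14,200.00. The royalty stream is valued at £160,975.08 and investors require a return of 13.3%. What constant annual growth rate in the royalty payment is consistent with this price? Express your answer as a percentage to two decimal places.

P = D₀(1+g)/(r−g) ⇒ P(r−g) = D₀(1+g) ⇒ g(P+D₀) = P·r − D₀
g = (P·r − D₀)/(P + D₀) = (£160,975.08×0.133 − £14,200.00) / (£160,975.08 + £14,200.00) = 0.041157

4.12%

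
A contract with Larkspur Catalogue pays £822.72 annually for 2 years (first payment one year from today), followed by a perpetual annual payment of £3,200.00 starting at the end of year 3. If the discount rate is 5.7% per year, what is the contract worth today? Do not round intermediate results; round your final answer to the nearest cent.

PV of 2-year annuity: £822.72 × [1 − (1+0.057)^−2] / 0.057 = 1514.73399
Perpetuity value at year 2: £3,200.00 / 0.057 = 56140.35088
PV of perpetuity: 56140.35088 / (1+0.057)^2 = 50248.73674
Total PV = 1514.73399 + 50248.73674 = 51763.47074

£51763.47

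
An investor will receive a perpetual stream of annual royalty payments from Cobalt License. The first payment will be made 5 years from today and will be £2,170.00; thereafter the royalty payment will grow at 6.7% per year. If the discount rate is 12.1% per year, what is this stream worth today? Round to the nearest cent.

£25447.41

Value at end of year 4: C₁ / (r − g) = £2,170.00 / (0.121 − 0.067) = £40,185.1852
Discount to today: PV = £40,185.1852 / (1 + 0.121)^4 = £40,185.1852 / 1.579147 = £25,447.41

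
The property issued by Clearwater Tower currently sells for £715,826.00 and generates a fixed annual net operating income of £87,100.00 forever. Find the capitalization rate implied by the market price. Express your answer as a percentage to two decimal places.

P = C/r ⇒ r = C/P = £87,100.00/£715,826.00 = 0.121678

12.17%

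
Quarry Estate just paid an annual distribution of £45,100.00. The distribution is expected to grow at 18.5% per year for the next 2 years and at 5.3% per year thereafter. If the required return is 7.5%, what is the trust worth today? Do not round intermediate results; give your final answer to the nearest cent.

£2727539.30

D_1 = 53443.50000
D_2 = 63330.54750
Terminal value at year 2: TV = D_2×(1+g_2)/(r−g_2) = 66687.06652/0.022 = 3031230.29625
P_0 = D_1/(1+r)^1 + D_2/(1+r)^2 + TV/(1+r)^2
    = 49714.88372 + 54801.98810 + 2623022.43050 = 2727539.30233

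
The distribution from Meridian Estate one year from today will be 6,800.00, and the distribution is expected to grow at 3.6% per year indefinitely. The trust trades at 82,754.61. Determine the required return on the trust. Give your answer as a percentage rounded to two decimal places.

11.82%

P = D₁/(r − g) ⇒ r = D₁/P + g = 6,800.0000/82,754.61 + 0.036 = 0.082171 + 0.036 = 0.118171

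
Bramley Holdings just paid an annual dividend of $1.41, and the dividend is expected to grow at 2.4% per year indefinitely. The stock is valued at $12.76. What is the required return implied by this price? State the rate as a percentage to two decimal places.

D₁ = $1.41 × 1.024 = $1.4438
P = D₁/(r − g) ⇒ r = D₁/P + g = $1.4438/$12.76 + 0.024 = 0.113154 + 0.024 = 0.137154

13.72%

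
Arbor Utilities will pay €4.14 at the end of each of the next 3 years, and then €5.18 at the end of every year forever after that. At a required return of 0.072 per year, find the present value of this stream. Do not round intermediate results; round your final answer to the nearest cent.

€69.23

PV of 3-year annuity: €4.14 × [1 − (1+0.072)^−3] / 0.072 = 10.82509
Perpetuity value at year 3: €5.18 / 0.072 = 71.94444
PV of perpetuity: 71.94444 / (1+0.072)^3 = 58.40001
Total PV = 10.82509 + 58.40001 = 69.22510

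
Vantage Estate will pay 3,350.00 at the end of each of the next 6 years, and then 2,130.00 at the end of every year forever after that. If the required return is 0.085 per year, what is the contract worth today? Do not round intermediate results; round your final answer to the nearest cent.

PV of 6-year annuity: 3,350.00 × [1 − (1+0.085)^−6] / 0.085 = 15254.51702
Perpetuity value at year 6: 2,130.00 / 0.085 = 25058.82353
PV of perpetuity: 25058.82353 / (1+0.085)^6 = 15359.68286
Total PV = 15254.51702 + 15359.68286 = 30614.19988

30614.20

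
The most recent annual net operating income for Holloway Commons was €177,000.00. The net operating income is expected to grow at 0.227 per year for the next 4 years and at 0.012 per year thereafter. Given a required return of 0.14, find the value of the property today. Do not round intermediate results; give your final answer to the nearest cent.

D_1 = 217179.00000
D_2 = 266478.63300
D_3 = 326969.28269
D_4 = 401191.30986
Terminal value at year 4: TV = D_4×(1+g_2)/(r−g_2) = 406005.60558/0.128 = 3171918.79360
P_0 = D_1/(1+r)^1 + D_2/(1+r)^2 + D_3/(1+r)^3 + D_4/(1+r)^4 + TV/(1+r)^4
    = 190507.89474 + 205046.65512 + 220694.95249 + 237537.46202 + 1878030.55911 = 2731817.52348

€2731817.52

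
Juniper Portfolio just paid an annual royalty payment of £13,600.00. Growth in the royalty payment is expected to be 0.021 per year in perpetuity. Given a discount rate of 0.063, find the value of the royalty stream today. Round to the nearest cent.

£330609.52

D₁ = D₀ × (1 + g) = £13,600.00 × 1.021 = £13,885.6000
Growing perpetuity: P = D₁ / (r − g) = £13,885.6000 / (0.063 − 0.021) = £330,609.52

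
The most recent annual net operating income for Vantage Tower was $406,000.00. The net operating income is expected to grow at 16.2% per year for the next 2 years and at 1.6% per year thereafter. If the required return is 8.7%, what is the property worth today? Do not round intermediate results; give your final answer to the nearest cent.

$7537153.25

D_1 = 471772.00000
D_2 = 548199.06400
Terminal value at year 2: TV = D_2×(1+g_2)/(r−g_2) = 556970.24902/0.071 = 7844651.39470
P_0 = D_1/(1+r)^1 + D_2/(1+r)^2 + TV/(1+r)^2
    = 434012.87948 + 463958.57034 + 6639181.79531 = 7537153.24514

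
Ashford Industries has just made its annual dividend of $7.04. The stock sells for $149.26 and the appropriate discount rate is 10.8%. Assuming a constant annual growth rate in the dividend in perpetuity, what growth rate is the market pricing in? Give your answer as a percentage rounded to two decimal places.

5.81%

P = D₀(1+g)/(r−g) ⇒ P(r−g) = D₀(1+g) ⇒ g(P+D₀) = P·r − D₀
g = (P·r − D₀)/(P + D₀) = ($149.26×0.108 − $7.04) / ($149.26 + $7.04) = 0.058094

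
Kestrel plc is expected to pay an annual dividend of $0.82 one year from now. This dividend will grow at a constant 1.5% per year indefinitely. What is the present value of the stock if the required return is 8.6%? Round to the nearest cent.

Growing perpetuity: P = D₁ / (r − g) = $0.8200 / (0.086 − 0.015) = $11.55

$11.55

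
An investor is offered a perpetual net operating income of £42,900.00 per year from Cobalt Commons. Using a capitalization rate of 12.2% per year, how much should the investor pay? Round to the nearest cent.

Level perpetuity: PV = C / r = £42,900.00 / 0.122 = £351,639.34

£351639.34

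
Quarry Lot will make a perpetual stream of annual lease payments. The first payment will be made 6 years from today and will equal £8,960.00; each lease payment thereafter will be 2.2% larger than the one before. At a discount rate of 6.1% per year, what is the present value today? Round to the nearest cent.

Value at end of year 5: C₁ / (r − g) = £8,960.00 / (0.061 − 0.022) = £229,743.5897
Discount to today: PV = £229,743.5897 / (1 + 0.061)^5 = £229,743.5897 / 1.344550 = £170,870.26

£170870.26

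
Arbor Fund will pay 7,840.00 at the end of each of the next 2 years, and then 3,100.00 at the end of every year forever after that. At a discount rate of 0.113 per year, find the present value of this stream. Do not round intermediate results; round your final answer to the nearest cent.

PV of 2-year annuity: 7,840.00 × [1 − (1+0.113)^−2] / 0.113 = 13372.88873
Perpetuity value at year 2: 3,100.00 / 0.113 = 27433.62832
PV of perpetuity: 27433.62832 / (1+0.113)^2 = 22145.87895
Total PV = 13372.88873 + 22145.87895 = 35518.76768

35518.77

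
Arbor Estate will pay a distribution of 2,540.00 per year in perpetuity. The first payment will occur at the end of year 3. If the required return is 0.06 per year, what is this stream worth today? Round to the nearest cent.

Value at end of year 2: C / r = 2,540.00 / 0.06 = 42,333.3333
Discount to today: PV = 42,333.3333 / (1 + 0.06)^2 = 42,333.3333 / 1.123600 = 37,676.52

37676.52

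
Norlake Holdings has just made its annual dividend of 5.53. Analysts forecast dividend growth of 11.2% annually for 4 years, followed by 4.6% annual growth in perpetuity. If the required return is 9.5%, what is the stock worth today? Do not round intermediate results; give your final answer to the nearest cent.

148.54

D_1 = 6.14936
D_2 = 6.83809
D_3 = 7.60395
D_4 = 8.45560
Terminal value at year 4: TV = D_4×(1+g_2)/(r−g_2) = 8.84455/0.049 = 180.50111
P_0 = D_1/(1+r)^1 + D_2/(1+r)^2 + D_3/(1+r)^3 + D_4/(1+r)^4 + TV/(1+r)^4
    = 5.61585 + 5.70304 + 5.79158 + 5.88150 + 125.55193 = 148.54391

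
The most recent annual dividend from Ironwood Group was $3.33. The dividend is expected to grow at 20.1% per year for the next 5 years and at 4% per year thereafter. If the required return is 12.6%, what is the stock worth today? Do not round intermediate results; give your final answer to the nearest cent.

D_1 = 3.99933
D_2 = 4.80320
D_3 = 5.76864
D_4 = 6.92813
D_5 = 8.32069
Terminal value at year 5: TV = D_5×(1+g_2)/(r−g_2) = 8.65352/0.086 = 100.62228
P_0 = D_1/(1+r)^1 + D_2/(1+r)^2 + D_3/(1+r)^3 + D_4/(1+r)^4 + D_5/(1+r)^5 + TV/(1+r)^5
    = 3.55180 + 3.78838 + 4.04071 + 4.30986 + 4.59692 + 55.59071 = 75.87838

$75.88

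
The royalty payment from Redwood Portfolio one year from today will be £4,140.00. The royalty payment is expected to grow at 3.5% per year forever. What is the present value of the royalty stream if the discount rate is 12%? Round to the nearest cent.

Growing perpetuity: P = D₁ / (r − g) = £4,140.0000 / (0.12 − 0.035) = £48,705.88

£48705.88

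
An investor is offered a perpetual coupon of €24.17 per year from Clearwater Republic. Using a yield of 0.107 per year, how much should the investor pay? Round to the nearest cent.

€225.89

Level perpetuity: PV = C / r = €24.17 / 0.107 = €225.89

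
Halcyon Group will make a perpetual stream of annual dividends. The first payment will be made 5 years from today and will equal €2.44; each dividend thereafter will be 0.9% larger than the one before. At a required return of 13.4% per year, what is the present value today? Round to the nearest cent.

Value at end of year 4: C₁ / (r − g) = €2.44 / (0.134 − 0.009) = €19.5200
Discount to today: PV = €19.5200 / (1 + 0.134)^4 = €19.5200 / 1.653683 = €11.80

€11.80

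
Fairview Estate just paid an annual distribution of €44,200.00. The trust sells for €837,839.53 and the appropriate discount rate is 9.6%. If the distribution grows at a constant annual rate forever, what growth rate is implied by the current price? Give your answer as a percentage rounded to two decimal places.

4.11%

P = D₀(1+g)/(r−g) ⇒ P(r−g) = D₀(1+g) ⇒ g(P+D₀) = P·r − D₀
g = (P·r − D₀)/(P + D₀) = (€837,839.53×0.096 − €44,200.00) / (€837,839.53 + €44,200.00) = 0.041078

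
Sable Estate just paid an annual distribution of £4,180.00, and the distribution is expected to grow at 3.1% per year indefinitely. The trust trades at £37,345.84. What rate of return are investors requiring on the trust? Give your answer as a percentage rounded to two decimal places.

D₁ = £4,180.00 × 1.031 = £4,309.5800
P = D₁/(r − g) ⇒ r = D₁/P + g = £4,309.5800/£37,345.84 + 0.031 = 0.115397 + 0.031 = 0.146397

14.64%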